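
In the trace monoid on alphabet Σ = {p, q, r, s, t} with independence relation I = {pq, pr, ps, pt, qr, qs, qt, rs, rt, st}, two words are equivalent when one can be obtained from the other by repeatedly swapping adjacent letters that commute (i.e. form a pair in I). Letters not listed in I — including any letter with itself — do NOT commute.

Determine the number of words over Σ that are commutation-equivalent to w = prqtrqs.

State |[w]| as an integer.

#0=p has no predecessor
#1=r has no predecessor
#2=q has no predecessor
#3=t has no predecessor
#4=r depends on [1:r]
#5=q depends on [2:q]
#6=s has no predecessor
sources: [0:p, 1:r, 2:q, 3:t, 6:s]
N(rest) = Σ N(rest − s) over sources s of rest; N(one piece) = 1:
  size 1 → [0]=1  [3]=1  [4]=1  [5]=1  [6]=1
  size 2 → [0,3]=2  [0,4]=2  [0,5]=2  [0,6]=2  [1,4]=1  [2,5]=1  [3,4]=2  [3,5]=2  [3,6]=2  [4,5]=2  [4,6]=2  [5,6]=2
  size 3 → [0,1,4]=3  [0,2,5]=3  [0,3,4]=6  [0,3,5]=6  [0,3,6]=6  [0,4,5]=6  [0,4,6]=6  [0,5,6]=6  [1,3,4]=3  [1,4,5]=3  [1,4,6]=3  [2,3,5]=3  [2,4,5]=3  [2,5,6]=3  [3,4,5]=6  [3,4,6]=6  [3,5,6]=6  [4,5,6]=6
  size 4 → [0,1,3,4]=12  [0,1,4,5]=12  [0,1,4,6]=12  [0,2,3,5]=12  [0,2,4,5]=12  [0,2,5,6]=12  [0,3,4,5]=24  [0,3,4,6]=24  [0,3,5,6]=24  [0,4,5,6]=24  [1,2,4,5]=6  [1,3,4,5]=12  [1,3,4,6]=12  [1,4,5,6]=12  [2,3,4,5]=12  [2,3,5,6]=12  [2,4,5,6]=12  [3,4,5,6]=24
  size 5 → [0,1,2,4,5]=30  [0,1,3,4,5]=60  [0,1,3,4,6]=60  [0,1,4,5,6]=60  [0,2,3,4,5]=60  [0,2,3,5,6]=60  [0,2,4,5,6]=60  [0,3,4,5,6]=120  [1,2,3,4,5]=30  [1,2,4,5,6]=30  [1,3,4,5,6]=60  [2,3,4,5,6]=60
  first=0(p) contributes 180
  first=1(r) contributes 360
  first=2(q) contributes 360
  first=3(t) contributes 180
  first=6(s) contributes 180
|[w]| = 1260

1260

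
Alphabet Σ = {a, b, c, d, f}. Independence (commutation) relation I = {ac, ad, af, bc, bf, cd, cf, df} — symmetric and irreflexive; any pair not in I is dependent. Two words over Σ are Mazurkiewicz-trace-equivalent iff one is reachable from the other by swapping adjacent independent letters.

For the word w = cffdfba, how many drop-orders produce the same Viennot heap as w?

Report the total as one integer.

140

drop 0:c onto floor
drop 1:f onto floor
drop 2:f onto {1:f}
drop 3:d onto floor
drop 4:f onto {2:f}
drop 5:b onto {3:d}
drop 6:a onto {5:b}
ground layer = {0:c, 1:f, 3:d}
drop-orders for the pieces not yet dropped (sum over which currently-grounded one goes next):
  1 to go: {0} 1  {4} 1  {6} 1
  2 to go: {0,4} 2  {0,6} 2  {2,4} 1  {4,6} 2  {5,6} 1
  3 to go: {0,2,4} 3  {0,4,6} 6  {0,5,6} 3  {1,2,4} 1  {2,4,6} 3  {3,5,6} 1  {4,5,6} 3
  4 to go: {0,1,2,4} 4  {0,2,4,6} 12  {0,3,5,6} 4  {0,4,5,6} 12  {1,2,4,6} 4  {2,4,5,6} 6  {3,4,5,6} 4
  5 to go: {0,1,2,4,6} 20  {0,2,4,5,6} 30  {0,3,4,5,6} 20  {1,2,4,5,6} 10  {2,3,4,5,6} 10
  if 0:c drops first: 20 orders
  if 1:f drops first: 60 orders
  if 3:d drops first: 60 orders
heap linearizations: 140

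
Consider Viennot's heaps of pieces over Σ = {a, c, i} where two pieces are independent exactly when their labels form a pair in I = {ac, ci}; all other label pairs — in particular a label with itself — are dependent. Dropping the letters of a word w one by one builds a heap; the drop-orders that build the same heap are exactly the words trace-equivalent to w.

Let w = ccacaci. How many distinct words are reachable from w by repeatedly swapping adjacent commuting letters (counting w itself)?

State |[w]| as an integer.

drop 0:c onto floor
drop 1:c onto {0:c}
drop 2:a onto floor
drop 3:c onto {1:c}
drop 4:a onto {2:a}
drop 5:c onto {3:c}
drop 6:i onto {4:a}
ground layer = {0:c, 2:a}
drop-orders for the pieces not yet dropped (sum over which currently-grounded one goes next):
  1 to go: {5} 1  {6} 1
  2 to go: {3,5} 1  {4,6} 1  {5,6} 2
  3 to go: {1,3,5} 1  {2,4,6} 1  {3,5,6} 3  {4,5,6} 3
  4 to go: {0,1,3,5} 1  {1,3,5,6} 4  {2,4,5,6} 4  {3,4,5,6} 6
  5 to go: {0,1,3,5,6} 5  {1,3,4,5,6} 10  {2,3,4,5,6} 10
  if 0:c drops first: 20 orders
  if 2:a drops first: 15 orders
heap linearizations: 35

35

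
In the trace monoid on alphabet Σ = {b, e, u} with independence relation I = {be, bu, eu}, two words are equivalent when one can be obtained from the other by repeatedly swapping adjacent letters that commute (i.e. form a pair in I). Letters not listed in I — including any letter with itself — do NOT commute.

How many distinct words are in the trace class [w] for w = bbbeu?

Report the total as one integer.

piece 0:b — minimal
piece 1:b rests on {0:b}
piece 2:b rests on {1:b}
piece 3:e — minimal
piece 4:u — minimal
minimal pieces: {0:b, 3:e, 4:u}
ways to finish when only these pieces remain (= sum over removing one remaining piece with nothing left below it):
  1 left: {2}→1  {3}→1  {4}→1
  2 left: {1,2}→1  {2,3}→2  {2,4}→2  {3,4}→2
  3 left: {0,1,2}→1  {1,2,3}→3  {1,2,4}→3  {2,3,4}→6
  placing 0:b first → 12 extensions
  placing 3:e first → 4 extensions
  placing 4:u first → 4 extensions
total linear extensions = 20

20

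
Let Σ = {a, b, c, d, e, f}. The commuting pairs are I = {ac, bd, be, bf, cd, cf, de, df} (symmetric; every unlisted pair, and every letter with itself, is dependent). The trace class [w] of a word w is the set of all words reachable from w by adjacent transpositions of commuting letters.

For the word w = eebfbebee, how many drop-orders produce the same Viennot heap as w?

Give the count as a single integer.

84

piece 0:e — minimal
piece 1:e rests on {0:e}
piece 2:b — minimal
piece 3:f rests on {1:e}
piece 4:b rests on {2:b}
piece 5:e rests on {3:f}
piece 6:b rests on {4:b}
piece 7:e rests on {5:e}
piece 8:e rests on {7:e}
minimal pieces: {0:e, 2:b}
ways to finish when only these pieces remain (= sum over removing one remaining piece with nothing left below it):
  1 left: {6}→1  {8}→1
  2 left: {4,6}→1  {6,8}→2  {7,8}→1
  3 left: {2,4,6}→1  {4,6,8}→3  {5,7,8}→1  {6,7,8}→3
  4 left: {2,4,6,8}→4  {3,5,7,8}→1  {4,6,7,8}→6  {5,6,7,8}→4
  5 left: {1,3,5,7,8}→1  {2,4,6,7,8}→10  {3,5,6,7,8}→5  {4,5,6,7,8}→10
  6 left: {0,1,3,5,7,8}→1  {1,3,5,6,7,8}→6  {2,4,5,6,7,8}→20  {3,4,5,6,7,8}→15
  7 left: {0,1,3,5,6,7,8}→7  {1,3,4,5,6,7,8}→21  {2,3,4,5,6,7,8}→35
  placing 0:e first → 56 extensions
  placing 2:b first → 28 extensions
total linear extensions = 84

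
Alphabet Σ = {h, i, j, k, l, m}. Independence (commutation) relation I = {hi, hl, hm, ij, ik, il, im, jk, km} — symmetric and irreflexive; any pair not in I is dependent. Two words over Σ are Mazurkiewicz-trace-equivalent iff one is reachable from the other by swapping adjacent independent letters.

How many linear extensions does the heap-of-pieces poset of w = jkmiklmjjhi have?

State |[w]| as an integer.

drop 0:j onto floor
drop 1:k onto floor
drop 2:m onto {0:j}
drop 3:i onto floor
drop 4:k onto {1:k}
drop 5:l onto {2:m, 4:k}
drop 6:m onto {5:l}
drop 7:j onto {6:m}
drop 8:j onto {7:j}
drop 9:h onto {8:j}
drop 10:i onto {3:i}
ground layer = {0:j, 1:k, 3:i}
drop-orders for the pieces not yet dropped (sum over which currently-grounded one goes next):
  1 to go: {9} 1  {10} 1
  2 to go: {3,10} 1  {8,9} 1  {9,10} 2
  3 to go: {3,9,10} 3  {7,8,9} 1  {8,9,10} 3
  4 to go: {3,8,9,10} 6  {6,7,8,9} 1  {7,8,9,10} 4
  5 to go: {3,7,8,9,10} 10  {5,6,7,8,9} 1  {6,7,8,9,10} 5
  6 to go: {2,5,6,7,8,9} 1  {3,6,7,8,9,10} 15  {4,5,6,7,8,9} 1  {5,6,7,8,9,10} 6
  7 to go: {0,2,5,6,7,8,9} 1  {1,4,5,6,7,8,9} 1  {2,4,5,6,7,8,9} 2  {2,5,6,7,8,9,10} 7  {3,5,6,7,8,9,10} 21  {4,5,6,7,8,9,10} 7
  8 to go: {0,2,4,5,6,7,8,9} 3  {0,2,5,6,7,8,9,10} 8  {1,2,4,5,6,7,8,9} 3  {1,4,5,6,7,8,9,10} 8  {2,3,5,6,7,8,9,10} 28  {2,4,5,6,7,8,9,10} 16  {3,4,5,6,7,8,9,10} 28
  9 to go: {0,1,2,4,5,6,7,8,9} 6  {0,2,3,5,6,7,8,9,10} 36  {0,2,4,5,6,7,8,9,10} 27  {1,2,4,5,6,7,8,9,10} 27  {1,3,4,5,6,7,8,9,10} 36  {2,3,4,5,6,7,8,9,10} 72
  if 0:j drops first: 135 orders
  if 1:k drops first: 135 orders
  if 3:i drops first: 60 orders
heap linearizations: 330

330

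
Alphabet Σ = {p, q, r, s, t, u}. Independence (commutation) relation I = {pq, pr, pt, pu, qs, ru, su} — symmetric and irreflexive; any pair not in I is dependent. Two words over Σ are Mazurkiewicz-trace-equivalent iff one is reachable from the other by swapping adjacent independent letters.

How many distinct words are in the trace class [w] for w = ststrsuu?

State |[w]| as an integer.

6

piece 0:s — minimal
piece 1:t rests on {0:s}
piece 2:s rests on {1:t}
piece 3:t rests on {2:s}
piece 4:r rests on {3:t}
piece 5:s rests on {4:r}
piece 6:u rests on {3:t}
piece 7:u rests on {6:u}
minimal pieces: {0:s}
ways to finish when only these pieces remain (= sum over removing one remaining piece with nothing left below it):
  1 left: {5}→1  {7}→1
  2 left: {4,5}→1  {5,7}→2  {6,7}→1
  3 left: {4,5,7}→3  {5,6,7}→3
  4 left: {4,5,6,7}→6
  5 left: {3,4,5,6,7}→6
  6 left: {2,3,4,5,6,7}→6
  placing 0:s first → 6 extensions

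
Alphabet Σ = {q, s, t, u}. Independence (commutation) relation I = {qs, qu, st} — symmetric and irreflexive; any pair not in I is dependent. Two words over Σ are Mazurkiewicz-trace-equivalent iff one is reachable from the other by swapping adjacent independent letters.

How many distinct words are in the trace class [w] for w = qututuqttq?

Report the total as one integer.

#0=q has no predecessor
#1=u has no predecessor
#2=t depends on [0:q, 1:u]
#3=u depends on [2:t]
#4=t depends on [3:u]
#5=u depends on [4:t]
#6=q depends on [4:t]
#7=t depends on [5:u, 6:q]
#8=t depends on [7:t]
#9=q depends on [8:t]
sources: [0:q, 1:u]
N(rest) = Σ N(rest − s) over sources s of rest; N(one piece) = 1:
  size 1 → [9]=1
  size 2 → [8,9]=1
  size 3 → [7,8,9]=1
  size 4 → [5,7,8,9]=1  [6,7,8,9]=1
  size 5 → [5,6,7,8,9]=2
  size 6 → [4,5,6,7,8,9]=2
  size 7 → [3,4,5,6,7,8,9]=2
  size 8 → [2,3,4,5,6,7,8,9]=2
  first=0(q) contributes 2
  first=1(u) contributes 2
|[w]| = 4

4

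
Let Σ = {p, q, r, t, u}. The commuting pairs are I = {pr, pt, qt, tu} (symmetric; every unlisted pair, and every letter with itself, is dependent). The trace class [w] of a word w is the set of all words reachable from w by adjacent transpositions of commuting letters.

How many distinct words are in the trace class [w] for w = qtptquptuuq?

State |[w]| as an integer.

#0=q has no predecessor
#1=t has no predecessor
#2=p depends on [0:q]
#3=t depends on [1:t]
#4=q depends on [2:p]
#5=u depends on [4:q]
#6=p depends on [5:u]
#7=t depends on [3:t]
#8=u depends on [6:p]
#9=u depends on [8:u]
#10=q depends on [9:u]
sources: [0:q, 1:t]
N(rest) = Σ N(rest − s) over sources s of rest; N(one piece) = 1:
  size 1 → [7]=1  [10]=1
  size 2 → [3,7]=1  [7,10]=2  [9,10]=1
  size 3 → [1,3,7]=1  [3,7,10]=3  [7,9,10]=3  [8,9,10]=1
  size 4 → [1,3,7,10]=4  [3,7,9,10]=6  [6,8,9,10]=1  [7,8,9,10]=4
  size 5 → [1,3,7,9,10]=10  [3,7,8,9,10]=10  [5,6,8,9,10]=1  [6,7,8,9,10]=5
  size 6 → [1,3,7,8,9,10]=20  [3,6,7,8,9,10]=15  [4,5,6,8,9,10]=1  [5,6,7,8,9,10]=6
  size 7 → [1,3,6,7,8,9,10]=35  [2,4,5,6,8,9,10]=1  [3,5,6,7,8,9,10]=21  [4,5,6,7,8,9,10]=7
  size 8 → [0,2,4,5,6,8,9,10]=1  [1,3,5,6,7,8,9,10]=56  [2,4,5,6,7,8,9,10]=8  [3,4,5,6,7,8,9,10]=28
  size 9 → [0,2,4,5,6,7,8,9,10]=9  [1,3,4,5,6,7,8,9,10]=84  [2,3,4,5,6,7,8,9,10]=36
  first=0(q) contributes 120
  first=1(t) contributes 45
|[w]| = 165

165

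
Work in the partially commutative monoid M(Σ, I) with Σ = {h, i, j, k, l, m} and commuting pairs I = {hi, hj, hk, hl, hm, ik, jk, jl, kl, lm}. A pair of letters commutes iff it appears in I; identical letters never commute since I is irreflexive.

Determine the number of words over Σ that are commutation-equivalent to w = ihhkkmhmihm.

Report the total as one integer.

990

drop 0:i onto floor
drop 1:h onto floor
drop 2:h onto {1:h}
drop 3:k onto floor
drop 4:k onto {3:k}
drop 5:m onto {0:i, 4:k}
drop 6:h onto {2:h}
drop 7:m onto {5:m}
drop 8:i onto {7:m}
drop 9:h onto {6:h}
drop 10:m onto {8:i}
ground layer = {0:i, 1:h, 3:k}
drop-orders for the pieces not yet dropped (sum over which currently-grounded one goes next):
  1 to go: {9} 1  {10} 1
  2 to go: {6,9} 1  {8,10} 1  {9,10} 2
  3 to go: {2,6,9} 1  {6,9,10} 3  {7,8,10} 1  {8,9,10} 3
  4 to go: {1,2,6,9} 1  {2,6,9,10} 4  {5,7,8,10} 1  {6,8,9,10} 6  {7,8,9,10} 4
  5 to go: {0,5,7,8,10} 1  {1,2,6,9,10} 5  {2,6,8,9,10} 10  {4,5,7,8,10} 1  {5,7,8,9,10} 5  {6,7,8,9,10} 10
  6 to go: {0,4,5,7,8,10} 2  {0,5,7,8,9,10} 6  {1,2,6,8,9,10} 15  {2,6,7,8,9,10} 20  {3,4,5,7,8,10} 1  {4,5,7,8,9,10} 6  {5,6,7,8,9,10} 15
  7 to go: {0,3,4,5,7,8,10} 3  {0,4,5,7,8,9,10} 14  {0,5,6,7,8,9,10} 21  {1,2,6,7,8,9,10} 35  {2,5,6,7,8,9,10} 35  {3,4,5,7,8,9,10} 7  {4,5,6,7,8,9,10} 21
  8 to go: {0,2,5,6,7,8,9,10} 56  {0,3,4,5,7,8,9,10} 24  {0,4,5,6,7,8,9,10} 56  {1,2,5,6,7,8,9,10} 70  {2,4,5,6,7,8,9,10} 56  {3,4,5,6,7,8,9,10} 28
  9 to go: {0,1,2,5,6,7,8,9,10} 126  {0,2,4,5,6,7,8,9,10} 168  {0,3,4,5,6,7,8,9,10} 108  {1,2,4,5,6,7,8,9,10} 126  {2,3,4,5,6,7,8,9,10} 84
  if 0:i drops first: 210 orders
  if 1:h drops first: 360 orders
  if 3:k drops first: 420 orders
heap linearizations: 990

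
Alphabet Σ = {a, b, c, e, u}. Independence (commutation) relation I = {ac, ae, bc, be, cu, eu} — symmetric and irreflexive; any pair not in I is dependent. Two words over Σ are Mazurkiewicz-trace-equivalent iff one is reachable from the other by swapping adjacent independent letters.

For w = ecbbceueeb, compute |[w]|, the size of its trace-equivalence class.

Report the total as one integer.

piece 0:e — minimal
piece 1:c rests on {0:e}
piece 2:b — minimal
piece 3:b rests on {2:b}
piece 4:c rests on {1:c}
piece 5:e rests on {4:c}
piece 6:u rests on {3:b}
piece 7:e rests on {5:e}
piece 8:e rests on {7:e}
piece 9:b rests on {6:u}
minimal pieces: {0:e, 2:b}
ways to finish when only these pieces remain (= sum over removing one remaining piece with nothing left below it):
  1 left: {8}→1  {9}→1
  2 left: {6,9}→1  {7,8}→1  {8,9}→2
  3 left: {3,6,9}→1  {5,7,8}→1  {6,8,9}→3  {7,8,9}→3
  4 left: {2,3,6,9}→1  {3,6,8,9}→4  {4,5,7,8}→1  {5,7,8,9}→4  {6,7,8,9}→6
  5 left: {1,4,5,7,8}→1  {2,3,6,8,9}→5  {3,6,7,8,9}→10  {4,5,7,8,9}→5  {5,6,7,8,9}→10
  6 left: {0,1,4,5,7,8}→1  {1,4,5,7,8,9}→6  {2,3,6,7,8,9}→15  {3,5,6,7,8,9}→20  {4,5,6,7,8,9}→15
  7 left: {0,1,4,5,7,8,9}→7  {1,4,5,6,7,8,9}→21  {2,3,5,6,7,8,9}→35  {3,4,5,6,7,8,9}→35
  8 left: {0,1,4,5,6,7,8,9}→28  {1,3,4,5,6,7,8,9}→56  {2,3,4,5,6,7,8,9}→70
  placing 0:e first → 126 extensions
  placing 2:b first → 84 extensions
total linear extensions = 210

210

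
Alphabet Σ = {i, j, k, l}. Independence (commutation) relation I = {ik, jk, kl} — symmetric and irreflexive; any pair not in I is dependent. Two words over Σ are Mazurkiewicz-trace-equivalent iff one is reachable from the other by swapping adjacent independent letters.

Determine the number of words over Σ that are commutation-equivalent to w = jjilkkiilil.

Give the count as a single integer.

55

#0=j has no predecessor
#1=j depends on [0:j]
#2=i depends on [1:j]
#3=l depends on [2:i]
#4=k has no predecessor
#5=k depends on [4:k]
#6=i depends on [3:l]
#7=i depends on [6:i]
#8=l depends on [7:i]
#9=i depends on [8:l]
#10=l depends on [9:i]
sources: [0:j, 4:k]
N(rest) = Σ N(rest − s) over sources s of rest; N(one piece) = 1:
  size 1 → [5]=1  [10]=1
  size 2 → [4,5]=1  [5,10]=2  [9,10]=1
  size 3 → [4,5,10]=3  [5,9,10]=3  [8,9,10]=1
  size 4 → [4,5,9,10]=6  [5,8,9,10]=4  [7,8,9,10]=1
  size 5 → [4,5,8,9,10]=10  [5,7,8,9,10]=5  [6,7,8,9,10]=1
  size 6 → [3,6,7,8,9,10]=1  [4,5,7,8,9,10]=15  [5,6,7,8,9,10]=6
  size 7 → [2,3,6,7,8,9,10]=1  [3,5,6,7,8,9,10]=7  [4,5,6,7,8,9,10]=21
  size 8 → [1,2,3,6,7,8,9,10]=1  [2,3,5,6,7,8,9,10]=8  [3,4,5,6,7,8,9,10]=28
  size 9 → [0,1,2,3,6,7,8,9,10]=1  [1,2,3,5,6,7,8,9,10]=9  [2,3,4,5,6,7,8,9,10]=36
  first=0(j) contributes 45
  first=4(k) contributes 10
|[w]| = 55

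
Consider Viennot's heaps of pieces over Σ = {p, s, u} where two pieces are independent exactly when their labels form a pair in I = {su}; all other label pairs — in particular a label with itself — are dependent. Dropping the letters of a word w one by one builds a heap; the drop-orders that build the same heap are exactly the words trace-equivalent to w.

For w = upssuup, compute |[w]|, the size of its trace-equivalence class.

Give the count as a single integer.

piece 0:u — minimal
piece 1:p rests on {0:u}
piece 2:s rests on {1:p}
piece 3:s rests on {2:s}
piece 4:u rests on {1:p}
piece 5:u rests on {4:u}
piece 6:p rests on {3:s, 5:u}
minimal pieces: {0:u}
ways to finish when only these pieces remain (= sum over removing one remaining piece with nothing left below it):
  1 left: {6}→1
  2 left: {3,6}→1  {5,6}→1
  3 left: {2,3,6}→1  {3,5,6}→2  {4,5,6}→1
  4 left: {2,3,5,6}→3  {3,4,5,6}→3
  5 left: {2,3,4,5,6}→6
  placing 0:u first → 6 extensions

6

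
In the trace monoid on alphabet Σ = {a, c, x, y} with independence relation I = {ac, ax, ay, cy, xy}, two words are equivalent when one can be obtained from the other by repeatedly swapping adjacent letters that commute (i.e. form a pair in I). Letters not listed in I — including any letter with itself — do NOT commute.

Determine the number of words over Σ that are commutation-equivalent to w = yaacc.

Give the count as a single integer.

30

#0=y has no predecessor
#1=a has no predecessor
#2=a depends on [1:a]
#3=c has no predecessor
#4=c depends on [3:c]
sources: [0:y, 1:a, 3:c]
N(rest) = Σ N(rest − s) over sources s of rest; N(one piece) = 1:
  size 1 → [0]=1  [2]=1  [4]=1
  size 2 → [0,2]=2  [0,4]=2  [1,2]=1  [2,4]=2  [3,4]=1
  size 3 → [0,1,2]=3  [0,2,4]=6  [0,3,4]=3  [1,2,4]=3  [2,3,4]=3
  first=0(y) contributes 6
  first=1(a) contributes 12
  first=3(c) contributes 12
|[w]| = 30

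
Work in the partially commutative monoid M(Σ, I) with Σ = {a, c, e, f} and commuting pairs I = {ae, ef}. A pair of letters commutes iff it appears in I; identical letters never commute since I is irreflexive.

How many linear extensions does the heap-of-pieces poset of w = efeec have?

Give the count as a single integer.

0(e) covers ∅
1(f) covers ∅
2(e) covers 0:e
3(e) covers 2:e
4(c) covers 1:f, 3:e
floor of heap: 0:e, 1:f
completions by unplaced set U, small U first (add the entries for U minus each lowest piece of U):
  |U|=1: {4}:1
  |U|=2: {1,4}:1  {3,4}:1
  |U|=3: {1,3,4}:2  {2,3,4}:1
  start at 0(e): 3
  start at 1(f): 1
sum over floor = 4

4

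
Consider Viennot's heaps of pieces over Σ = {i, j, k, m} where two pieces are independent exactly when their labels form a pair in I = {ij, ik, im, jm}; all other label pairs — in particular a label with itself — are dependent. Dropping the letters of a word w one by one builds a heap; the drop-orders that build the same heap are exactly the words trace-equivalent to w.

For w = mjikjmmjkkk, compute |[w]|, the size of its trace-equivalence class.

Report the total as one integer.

drop 0:m onto floor
drop 1:j onto floor
drop 2:i onto floor
drop 3:k onto {0:m, 1:j}
drop 4:j onto {3:k}
drop 5:m onto {3:k}
drop 6:m onto {5:m}
drop 7:j onto {4:j}
drop 8:k onto {6:m, 7:j}
drop 9:k onto {8:k}
drop 10:k onto {9:k}
ground layer = {0:m, 1:j, 2:i}
drop-orders for the pieces not yet dropped (sum over which currently-grounded one goes next):
  1 to go: {2} 1  {10} 1
  2 to go: {2,10} 2  {9,10} 1
  3 to go: {2,9,10} 3  {8,9,10} 1
  4 to go: {2,8,9,10} 4  {6,8,9,10} 1  {7,8,9,10} 1
  5 to go: {2,6,8,9,10} 5  {2,7,8,9,10} 5  {4,7,8,9,10} 1  {5,6,8,9,10} 1  {6,7,8,9,10} 2
  6 to go: {2,4,7,8,9,10} 6  {2,5,6,8,9,10} 6  {2,6,7,8,9,10} 12  {4,6,7,8,9,10} 3  {5,6,7,8,9,10} 3
  7 to go: {2,4,6,7,8,9,10} 21  {2,5,6,7,8,9,10} 21  {4,5,6,7,8,9,10} 6
  8 to go: {2,4,5,6,7,8,9,10} 48  {3,4,5,6,7,8,9,10} 6
  9 to go: {0,3,4,5,6,7,8,9,10} 6  {1,3,4,5,6,7,8,9,10} 6  {2,3,4,5,6,7,8,9,10} 54
  if 0:m drops first: 60 orders
  if 1:j drops first: 60 orders
  if 2:i drops first: 12 orders
heap linearizations: 132

132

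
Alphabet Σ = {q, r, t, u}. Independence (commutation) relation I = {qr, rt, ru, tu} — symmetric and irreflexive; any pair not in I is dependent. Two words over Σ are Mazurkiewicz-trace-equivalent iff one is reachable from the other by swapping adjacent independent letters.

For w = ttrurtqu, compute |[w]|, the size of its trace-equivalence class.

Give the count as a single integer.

drop 0:t onto floor
drop 1:t onto {0:t}
drop 2:r onto floor
drop 3:u onto floor
drop 4:r onto {2:r}
drop 5:t onto {1:t}
drop 6:q onto {3:u, 5:t}
drop 7:u onto {6:q}
ground layer = {0:t, 2:r, 3:u}
drop-orders for the pieces not yet dropped (sum over which currently-grounded one goes next):
  1 to go: {4} 1  {7} 1
  2 to go: {2,4} 1  {4,7} 2  {6,7} 1
  3 to go: {2,4,7} 3  {3,6,7} 1  {4,6,7} 3  {5,6,7} 1
  4 to go: {1,5,6,7} 1  {2,4,6,7} 6  {3,4,6,7} 4  {3,5,6,7} 2  {4,5,6,7} 4
  5 to go: {0,1,5,6,7} 1  {1,3,5,6,7} 3  {1,4,5,6,7} 5  {2,3,4,6,7} 10  {2,4,5,6,7} 10  {3,4,5,6,7} 10
  6 to go: {0,1,3,5,6,7} 4  {0,1,4,5,6,7} 6  {1,2,4,5,6,7} 15  {1,3,4,5,6,7} 18  {2,3,4,5,6,7} 30
  if 0:t drops first: 63 orders
  if 2:r drops first: 28 orders
  if 3:u drops first: 21 orders
heap linearizations: 112

112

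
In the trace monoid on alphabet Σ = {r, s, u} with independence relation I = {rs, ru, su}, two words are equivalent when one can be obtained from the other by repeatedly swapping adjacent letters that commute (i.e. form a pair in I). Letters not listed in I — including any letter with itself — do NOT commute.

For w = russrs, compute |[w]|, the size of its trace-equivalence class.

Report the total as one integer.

60

0(r) covers ∅
1(u) covers ∅
2(s) covers ∅
3(s) covers 2:s
4(r) covers 0:r
5(s) covers 3:s
floor of heap: 0:r, 1:u, 2:s
completions by unplaced set U, small U first (add the entries for U minus each lowest piece of U):
  |U|=1: {1}:1  {4}:1  {5}:1
  |U|=2: {0,4}:1  {1,4}:2  {1,5}:2  {3,5}:1  {4,5}:2
  |U|=3: {0,1,4}:3  {0,4,5}:3  {1,3,5}:3  {1,4,5}:6  {2,3,5}:1  {3,4,5}:3
  |U|=4: {0,1,4,5}:12  {0,3,4,5}:6  {1,2,3,5}:4  {1,3,4,5}:12  {2,3,4,5}:4
  start at 0(r): 20
  start at 1(u): 10
  start at 2(s): 30
sum over floor = 60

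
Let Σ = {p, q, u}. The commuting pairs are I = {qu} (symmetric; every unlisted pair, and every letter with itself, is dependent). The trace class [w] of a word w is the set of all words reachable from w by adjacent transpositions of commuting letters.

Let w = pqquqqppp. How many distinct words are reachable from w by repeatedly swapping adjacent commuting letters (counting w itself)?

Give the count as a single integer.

0(p) covers ∅
1(q) covers 0:p
2(q) covers 1:q
3(u) covers 0:p
4(q) covers 2:q
5(q) covers 4:q
6(p) covers 3:u, 5:q
7(p) covers 6:p
8(p) covers 7:p
floor of heap: 0:p
completions by unplaced set U, small U first (add the entries for U minus each lowest piece of U):
  |U|=1: {8}:1
  |U|=2: {7,8}:1
  |U|=3: {6,7,8}:1
  |U|=4: {3,6,7,8}:1  {5,6,7,8}:1
  |U|=5: {3,5,6,7,8}:2  {4,5,6,7,8}:1
  |U|=6: {2,4,5,6,7,8}:1  {3,4,5,6,7,8}:3
  |U|=7: {1,2,4,5,6,7,8}:1  {2,3,4,5,6,7,8}:4
  start at 0(p): 5

5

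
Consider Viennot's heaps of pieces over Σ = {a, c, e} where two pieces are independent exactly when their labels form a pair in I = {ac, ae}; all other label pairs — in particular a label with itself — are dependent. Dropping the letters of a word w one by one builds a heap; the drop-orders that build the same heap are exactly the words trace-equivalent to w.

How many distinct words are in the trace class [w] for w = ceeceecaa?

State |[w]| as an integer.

36

drop 0:c onto floor
drop 1:e onto {0:c}
drop 2:e onto {1:e}
drop 3:c onto {2:e}
drop 4:e onto {3:c}
drop 5:e onto {4:e}
drop 6:c onto {5:e}
drop 7:a onto floor
drop 8:a onto {7:a}
ground layer = {0:c, 7:a}
drop-orders for the pieces not yet dropped (sum over which currently-grounded one goes next):
  1 to go: {6} 1  {8} 1
  2 to go: {5,6} 1  {6,8} 2  {7,8} 1
  3 to go: {4,5,6} 1  {5,6,8} 3  {6,7,8} 3
  4 to go: {3,4,5,6} 1  {4,5,6,8} 4  {5,6,7,8} 6
  5 to go: {2,3,4,5,6} 1  {3,4,5,6,8} 5  {4,5,6,7,8} 10
  6 to go: {1,2,3,4,5,6} 1  {2,3,4,5,6,8} 6  {3,4,5,6,7,8} 15
  7 to go: {0,1,2,3,4,5,6} 1  {1,2,3,4,5,6,8} 7  {2,3,4,5,6,7,8} 21
  if 0:c drops first: 28 orders
  if 7:a drops first: 8 orders
heap linearizations: 36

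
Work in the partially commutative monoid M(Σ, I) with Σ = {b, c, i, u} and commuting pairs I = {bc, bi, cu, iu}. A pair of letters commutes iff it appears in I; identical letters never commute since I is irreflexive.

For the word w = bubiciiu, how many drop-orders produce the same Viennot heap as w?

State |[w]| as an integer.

drop 0:b onto floor
drop 1:u onto {0:b}
drop 2:b onto {1:u}
drop 3:i onto floor
drop 4:c onto {3:i}
drop 5:i onto {4:c}
drop 6:i onto {5:i}
drop 7:u onto {2:b}
ground layer = {0:b, 3:i}
drop-orders for the pieces not yet dropped (sum over which currently-grounded one goes next):
  1 to go: {6} 1  {7} 1
  2 to go: {2,7} 1  {5,6} 1  {6,7} 2
  3 to go: {1,2,7} 1  {2,6,7} 3  {4,5,6} 1  {5,6,7} 3
  4 to go: {0,1,2,7} 1  {1,2,6,7} 4  {2,5,6,7} 6  {3,4,5,6} 1  {4,5,6,7} 4
  5 to go: {0,1,2,6,7} 5  {1,2,5,6,7} 10  {2,4,5,6,7} 10  {3,4,5,6,7} 5
  6 to go: {0,1,2,5,6,7} 15  {1,2,4,5,6,7} 20  {2,3,4,5,6,7} 15
  if 0:b drops first: 35 orders
  if 3:i drops first: 35 orders
heap linearizations: 70

70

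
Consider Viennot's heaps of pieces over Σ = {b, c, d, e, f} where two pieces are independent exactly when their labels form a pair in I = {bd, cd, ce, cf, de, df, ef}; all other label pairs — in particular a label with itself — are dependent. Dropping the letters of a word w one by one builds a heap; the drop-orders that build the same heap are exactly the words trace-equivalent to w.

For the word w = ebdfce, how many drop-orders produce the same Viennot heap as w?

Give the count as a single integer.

36

drop 0:e onto floor
drop 1:b onto {0:e}
drop 2:d onto floor
drop 3:f onto {1:b}
drop 4:c onto {1:b}
drop 5:e onto {1:b}
ground layer = {0:e, 2:d}
drop-orders for the pieces not yet dropped (sum over which currently-grounded one goes next):
  1 to go: {2} 1  {3} 1  {4} 1  {5} 1
  2 to go: {2,3} 2  {2,4} 2  {2,5} 2  {3,4} 2  {3,5} 2  {4,5} 2
  3 to go: {2,3,4} 6  {2,3,5} 6  {2,4,5} 6  {3,4,5} 6
  4 to go: {1,3,4,5} 6  {2,3,4,5} 24
  if 0:e drops first: 30 orders
  if 2:d drops first: 6 orders
heap linearizations: 36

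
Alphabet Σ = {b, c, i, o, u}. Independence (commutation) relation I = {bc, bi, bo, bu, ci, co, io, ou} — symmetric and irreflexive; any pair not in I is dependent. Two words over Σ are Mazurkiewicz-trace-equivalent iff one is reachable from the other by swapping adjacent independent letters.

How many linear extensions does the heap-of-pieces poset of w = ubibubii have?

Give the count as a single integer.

drop 0:u onto floor
drop 1:b onto floor
drop 2:i onto {0:u}
drop 3:b onto {1:b}
drop 4:u onto {2:i}
drop 5:b onto {3:b}
drop 6:i onto {4:u}
drop 7:i onto {6:i}
ground layer = {0:u, 1:b}
drop-orders for the pieces not yet dropped (sum over which currently-grounded one goes next):
  1 to go: {5} 1  {7} 1
  2 to go: {3,5} 1  {5,7} 2  {6,7} 1
  3 to go: {1,3,5} 1  {3,5,7} 3  {4,6,7} 1  {5,6,7} 3
  4 to go: {1,3,5,7} 4  {2,4,6,7} 1  {3,5,6,7} 6  {4,5,6,7} 4
  5 to go: {0,2,4,6,7} 1  {1,3,5,6,7} 10  {2,4,5,6,7} 5  {3,4,5,6,7} 10
  6 to go: {0,2,4,5,6,7} 6  {1,3,4,5,6,7} 20  {2,3,4,5,6,7} 15
  if 0:u drops first: 35 orders
  if 1:b drops first: 21 orders
heap linearizations: 56

56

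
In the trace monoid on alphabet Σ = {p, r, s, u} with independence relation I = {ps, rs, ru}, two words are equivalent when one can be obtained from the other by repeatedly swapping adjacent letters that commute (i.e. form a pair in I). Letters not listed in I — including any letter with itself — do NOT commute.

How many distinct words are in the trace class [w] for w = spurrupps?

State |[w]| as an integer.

57

piece 0:s — minimal
piece 1:p — minimal
piece 2:u rests on {0:s, 1:p}
piece 3:r rests on {1:p}
piece 4:r rests on {3:r}
piece 5:u rests on {2:u}
piece 6:p rests on {4:r, 5:u}
piece 7:p rests on {6:p}
piece 8:s rests on {5:u}
minimal pieces: {0:s, 1:p}
ways to finish when only these pieces remain (= sum over removing one remaining piece with nothing left below it):
  1 left: {7}→1  {8}→1
  2 left: {6,7}→1  {7,8}→2
  3 left: {4,6,7}→1  {6,7,8}→3
  4 left: {3,4,6,7}→1  {4,6,7,8}→4  {5,6,7,8}→3
  5 left: {2,5,6,7,8}→3  {3,4,6,7,8}→5  {4,5,6,7,8}→7
  6 left: {0,2,5,6,7,8}→3  {2,4,5,6,7,8}→10  {3,4,5,6,7,8}→12
  7 left: {0,2,4,5,6,7,8}→13  {2,3,4,5,6,7,8}→22
  placing 0:s first → 22 extensions
  placing 1:p first → 35 extensions
total linear extensions = 57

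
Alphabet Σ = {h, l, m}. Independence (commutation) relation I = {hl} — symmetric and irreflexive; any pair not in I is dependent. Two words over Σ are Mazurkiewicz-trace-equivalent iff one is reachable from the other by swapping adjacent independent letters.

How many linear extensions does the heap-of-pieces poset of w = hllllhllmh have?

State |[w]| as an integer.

drop 0:h onto floor
drop 1:l onto floor
drop 2:l onto {1:l}
drop 3:l onto {2:l}
drop 4:l onto {3:l}
drop 5:h onto {0:h}
drop 6:l onto {4:l}
drop 7:l onto {6:l}
drop 8:m onto {5:h, 7:l}
drop 9:h onto {8:m}
ground layer = {0:h, 1:l}
drop-orders for the pieces not yet dropped (sum over which currently-grounded one goes next):
  1 to go: {9} 1
  2 to go: {8,9} 1
  3 to go: {5,8,9} 1  {7,8,9} 1
  4 to go: {0,5,8,9} 1  {5,7,8,9} 2  {6,7,8,9} 1
  5 to go: {0,5,7,8,9} 3  {4,6,7,8,9} 1  {5,6,7,8,9} 3
  6 to go: {0,5,6,7,8,9} 6  {3,4,6,7,8,9} 1  {4,5,6,7,8,9} 4
  7 to go: {0,4,5,6,7,8,9} 10  {2,3,4,6,7,8,9} 1  {3,4,5,6,7,8,9} 5
  8 to go: {0,3,4,5,6,7,8,9} 15  {1,2,3,4,6,7,8,9} 1  {2,3,4,5,6,7,8,9} 6
  if 0:h drops first: 7 orders
  if 1:l drops first: 21 orders
heap linearizations: 28

28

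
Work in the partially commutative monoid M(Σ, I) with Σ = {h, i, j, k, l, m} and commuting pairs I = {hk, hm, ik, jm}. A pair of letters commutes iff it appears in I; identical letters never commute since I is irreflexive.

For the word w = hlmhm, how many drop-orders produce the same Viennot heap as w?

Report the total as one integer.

3

#0=h has no predecessor
#1=l depends on [0:h]
#2=m depends on [1:l]
#3=h depends on [1:l]
#4=m depends on [2:m]
sources: [0:h]
N(rest) = Σ N(rest − s) over sources s of rest; N(one piece) = 1:
  size 1 → [3]=1  [4]=1
  size 2 → [2,4]=1  [3,4]=2
  size 3 → [2,3,4]=3
  first=0(h) contributes 3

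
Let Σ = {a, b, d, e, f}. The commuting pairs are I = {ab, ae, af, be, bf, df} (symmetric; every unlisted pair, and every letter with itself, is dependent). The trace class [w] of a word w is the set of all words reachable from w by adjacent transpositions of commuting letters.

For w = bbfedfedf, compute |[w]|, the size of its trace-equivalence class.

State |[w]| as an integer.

0(b) covers ∅
1(b) covers 0:b
2(f) covers ∅
3(e) covers 2:f
4(d) covers 1:b, 3:e
5(f) covers 3:e
6(e) covers 4:d, 5:f
7(d) covers 6:e
8(f) covers 6:e
floor of heap: 0:b, 2:f
completions by unplaced set U, small U first (add the entries for U minus each lowest piece of U):
  |U|=1: {7}:1  {8}:1
  |U|=2: {7,8}:2
  |U|=3: {6,7,8}:2
  |U|=4: {4,6,7,8}:2  {5,6,7,8}:2
  |U|=5: {1,4,6,7,8}:2  {4,5,6,7,8}:4
  |U|=6: {0,1,4,6,7,8}:2  {1,4,5,6,7,8}:6  {3,4,5,6,7,8}:4
  |U|=7: {0,1,4,5,6,7,8}:8  {1,3,4,5,6,7,8}:10  {2,3,4,5,6,7,8}:4
  start at 0(b): 14
  start at 2(f): 18
sum over floor = 32

32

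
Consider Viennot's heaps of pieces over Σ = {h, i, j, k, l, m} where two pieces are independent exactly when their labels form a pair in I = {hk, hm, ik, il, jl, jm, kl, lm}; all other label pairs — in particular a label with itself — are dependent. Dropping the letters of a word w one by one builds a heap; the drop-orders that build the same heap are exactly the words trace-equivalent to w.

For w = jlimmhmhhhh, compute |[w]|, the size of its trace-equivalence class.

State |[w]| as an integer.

drop 0:j onto floor
drop 1:l onto floor
drop 2:i onto {0:j}
drop 3:m onto {2:i}
drop 4:m onto {3:m}
drop 5:h onto {1:l, 2:i}
drop 6:m onto {4:m}
drop 7:h onto {5:h}
drop 8:h onto {7:h}
drop 9:h onto {8:h}
drop 10:h onto {9:h}
ground layer = {0:j, 1:l}
drop-orders for the pieces not yet dropped (sum over which currently-grounded one goes next):
  1 to go: {6} 1  {10} 1
  2 to go: {4,6} 1  {6,10} 2  {9,10} 1
  3 to go: {3,4,6} 1  {4,6,10} 3  {6,9,10} 3  {8,9,10} 1
  4 to go: {3,4,6,10} 4  {4,6,9,10} 6  {6,8,9,10} 4  {7,8,9,10} 1
  5 to go: {3,4,6,9,10} 10  {4,6,8,9,10} 10  {5,7,8,9,10} 1  {6,7,8,9,10} 5
  6 to go: {1,5,7,8,9,10} 1  {3,4,6,8,9,10} 20  {4,6,7,8,9,10} 15  {5,6,7,8,9,10} 6
  7 to go: {1,5,6,7,8,9,10} 7  {3,4,6,7,8,9,10} 35  {4,5,6,7,8,9,10} 21
  8 to go: {1,4,5,6,7,8,9,10} 28  {3,4,5,6,7,8,9,10} 56
  9 to go: {1,3,4,5,6,7,8,9,10} 84  {2,3,4,5,6,7,8,9,10} 56
  if 0:j drops first: 140 orders
  if 1:l drops first: 56 orders
heap linearizations: 196

196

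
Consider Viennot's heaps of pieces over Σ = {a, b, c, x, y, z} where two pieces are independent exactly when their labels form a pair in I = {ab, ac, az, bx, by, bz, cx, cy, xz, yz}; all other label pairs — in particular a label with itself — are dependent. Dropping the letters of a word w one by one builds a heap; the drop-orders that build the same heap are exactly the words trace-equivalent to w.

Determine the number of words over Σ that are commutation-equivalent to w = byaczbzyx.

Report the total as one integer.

piece 0:b — minimal
piece 1:y — minimal
piece 2:a rests on {1:y}
piece 3:c rests on {0:b}
piece 4:z rests on {3:c}
piece 5:b rests on {3:c}
piece 6:z rests on {4:z}
piece 7:y rests on {2:a}
piece 8:x rests on {7:y}
minimal pieces: {0:b, 1:y}
ways to finish when only these pieces remain (= sum over removing one remaining piece with nothing left below it):
  1 left: {5}→1  {6}→1  {8}→1
  2 left: {4,6}→1  {5,6}→2  {5,8}→2  {6,8}→2  {7,8}→1
  3 left: {2,7,8}→1  {4,5,6}→3  {4,6,8}→3  {5,6,8}→6  {5,7,8}→3  {6,7,8}→3
  4 left: {1,2,7,8}→1  {2,5,7,8}→4  {2,6,7,8}→4  {3,4,5,6}→3  {4,5,6,8}→12  {4,6,7,8}→6  {5,6,7,8}→12
  5 left: {0,3,4,5,6}→3  {1,2,5,7,8}→5  {1,2,6,7,8}→5  {2,4,6,7,8}→10  {2,5,6,7,8}→20  {3,4,5,6,8}→15  {4,5,6,7,8}→30
  6 left: {0,3,4,5,6,8}→18  {1,2,4,6,7,8}→15  {1,2,5,6,7,8}→30  {2,4,5,6,7,8}→60  {3,4,5,6,7,8}→45
  7 left: {0,3,4,5,6,7,8}→63  {1,2,4,5,6,7,8}→105  {2,3,4,5,6,7,8}→105
  placing 0:b first → 210 extensions
  placing 1:y first → 168 extensions
total linear extensions = 378

378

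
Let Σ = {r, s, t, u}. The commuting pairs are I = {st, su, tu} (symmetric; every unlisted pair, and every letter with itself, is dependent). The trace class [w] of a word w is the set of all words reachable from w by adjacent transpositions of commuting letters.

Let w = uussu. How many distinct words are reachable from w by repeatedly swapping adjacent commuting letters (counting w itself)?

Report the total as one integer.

#0=u has no predecessor
#1=u depends on [0:u]
#2=s has no predecessor
#3=s depends on [2:s]
#4=u depends on [1:u]
sources: [0:u, 2:s]
N(rest) = Σ N(rest − s) over sources s of rest; N(one piece) = 1:
  size 1 → [3]=1  [4]=1
  size 2 → [1,4]=1  [2,3]=1  [3,4]=2
  size 3 → [0,1,4]=1  [1,3,4]=3  [2,3,4]=3
  first=0(u) contributes 6
  first=2(s) contributes 4
|[w]| = 10

10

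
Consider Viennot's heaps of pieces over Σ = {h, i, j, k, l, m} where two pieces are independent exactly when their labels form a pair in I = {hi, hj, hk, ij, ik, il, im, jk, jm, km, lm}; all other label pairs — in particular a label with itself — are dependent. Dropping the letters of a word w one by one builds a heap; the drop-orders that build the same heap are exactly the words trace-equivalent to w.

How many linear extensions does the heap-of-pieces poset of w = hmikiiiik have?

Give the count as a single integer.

drop 0:h onto floor
drop 1:m onto {0:h}
drop 2:i onto floor
drop 3:k onto floor
drop 4:i onto {2:i}
drop 5:i onto {4:i}
drop 6:i onto {5:i}
drop 7:i onto {6:i}
drop 8:k onto {3:k}
ground layer = {0:h, 2:i, 3:k}
drop-orders for the pieces not yet dropped (sum over which currently-grounded one goes next):
  1 to go: {1} 1  {7} 1  {8} 1
  2 to go: {0,1} 1  {1,7} 2  {1,8} 2  {3,8} 1  {6,7} 1  {7,8} 2
  3 to go: {0,1,7} 3  {0,1,8} 3  {1,3,8} 3  {1,6,7} 3  {1,7,8} 6  {3,7,8} 3  {5,6,7} 1  {6,7,8} 3
  4 to go: {0,1,3,8} 6  {0,1,6,7} 6  {0,1,7,8} 12  {1,3,7,8} 12  {1,5,6,7} 4  {1,6,7,8} 12  {3,6,7,8} 6  {4,5,6,7} 1  {5,6,7,8} 4
  5 to go: {0,1,3,7,8} 30  {0,1,5,6,7} 10  {0,1,6,7,8} 30  {1,3,6,7,8} 30  {1,4,5,6,7} 5  {1,5,6,7,8} 20  {2,4,5,6,7} 1  {3,5,6,7,8} 10  {4,5,6,7,8} 5
  6 to go: {0,1,3,6,7,8} 90  {0,1,4,5,6,7} 15  {0,1,5,6,7,8} 60  {1,2,4,5,6,7} 6  {1,3,5,6,7,8} 60  {1,4,5,6,7,8} 30  {2,4,5,6,7,8} 6  {3,4,5,6,7,8} 15
  7 to go: {0,1,2,4,5,6,7} 21  {0,1,3,5,6,7,8} 210  {0,1,4,5,6,7,8} 105  {1,2,4,5,6,7,8} 42  {1,3,4,5,6,7,8} 105  {2,3,4,5,6,7,8} 21
  if 0:h drops first: 168 orders
  if 2:i drops first: 420 orders
  if 3:k drops first: 168 orders
heap linearizations: 756

756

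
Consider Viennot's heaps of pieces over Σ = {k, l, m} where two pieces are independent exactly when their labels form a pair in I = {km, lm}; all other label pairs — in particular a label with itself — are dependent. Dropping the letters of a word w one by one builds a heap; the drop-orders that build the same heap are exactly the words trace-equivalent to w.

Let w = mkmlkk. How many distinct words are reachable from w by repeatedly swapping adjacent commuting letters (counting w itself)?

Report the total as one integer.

15

#0=m has no predecessor
#1=k has no predecessor
#2=m depends on [0:m]
#3=l depends on [1:k]
#4=k depends on [3:l]
#5=k depends on [4:k]
sources: [0:m, 1:k]
N(rest) = Σ N(rest − s) over sources s of rest; N(one piece) = 1:
  size 1 → [2]=1  [5]=1
  size 2 → [0,2]=1  [2,5]=2  [4,5]=1
  size 3 → [0,2,5]=3  [2,4,5]=3  [3,4,5]=1
  size 4 → [0,2,4,5]=6  [1,3,4,5]=1  [2,3,4,5]=4
  first=0(m) contributes 5
  first=1(k) contributes 10
|[w]| = 15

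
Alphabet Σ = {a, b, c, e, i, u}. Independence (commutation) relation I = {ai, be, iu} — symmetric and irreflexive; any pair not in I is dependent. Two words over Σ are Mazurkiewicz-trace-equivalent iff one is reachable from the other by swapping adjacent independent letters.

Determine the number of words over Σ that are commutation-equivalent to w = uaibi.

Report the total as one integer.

drop 0:u onto floor
drop 1:a onto {0:u}
drop 2:i onto floor
drop 3:b onto {1:a, 2:i}
drop 4:i onto {3:b}
ground layer = {0:u, 2:i}
drop-orders for the pieces not yet dropped (sum over which currently-grounded one goes next):
  1 to go: {4} 1
  2 to go: {3,4} 1
  3 to go: {1,3,4} 1  {2,3,4} 1
  if 0:u drops first: 2 orders
  if 2:i drops first: 1 orders
heap linearizations: 3

3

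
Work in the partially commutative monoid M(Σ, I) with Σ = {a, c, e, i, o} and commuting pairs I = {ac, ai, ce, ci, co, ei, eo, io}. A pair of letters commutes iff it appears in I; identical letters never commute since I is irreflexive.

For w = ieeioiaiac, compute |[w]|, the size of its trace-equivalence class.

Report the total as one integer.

3780

drop 0:i onto floor
drop 1:e onto floor
drop 2:e onto {1:e}
drop 3:i onto {0:i}
drop 4:o onto floor
drop 5:i onto {3:i}
drop 6:a onto {2:e, 4:o}
drop 7:i onto {5:i}
drop 8:a onto {6:a}
drop 9:c onto floor
ground layer = {0:i, 1:e, 4:o, 9:c}
drop-orders for the pieces not yet dropped (sum over which currently-grounded one goes next):
  1 to go: {7} 1  {8} 1  {9} 1
  2 to go: {5,7} 1  {6,8} 1  {7,8} 2  {7,9} 2  {8,9} 2
  3 to go: {2,6,8} 1  {3,5,7} 1  {4,6,8} 1  {5,7,8} 3  {5,7,9} 3  {6,7,8} 3  {6,8,9} 3  {7,8,9} 6
  4 to go: {0,3,5,7} 1  {1,2,6,8} 1  {2,4,6,8} 2  {2,6,7,8} 4  {2,6,8,9} 4  {3,5,7,8} 4  {3,5,7,9} 4  {4,6,7,8} 4  {4,6,8,9} 4  {5,6,7,8} 6  {5,7,8,9} 12  {6,7,8,9} 12
  5 to go: {0,3,5,7,8} 5  {0,3,5,7,9} 5  {1,2,4,6,8} 3  {1,2,6,7,8} 5  {1,2,6,8,9} 5  {2,4,6,7,8} 10  {2,4,6,8,9} 10  {2,5,6,7,8} 10  {2,6,7,8,9} 20  {3,5,6,7,8} 10  {3,5,7,8,9} 20  {4,5,6,7,8} 10  {4,6,7,8,9} 20  {5,6,7,8,9} 30
  6 to go: {0,3,5,6,7,8} 15  {0,3,5,7,8,9} 30  {1,2,4,6,7,8} 18  {1,2,4,6,8,9} 18  {1,2,5,6,7,8} 15  {1,2,6,7,8,9} 30  {2,3,5,6,7,8} 20  {2,4,5,6,7,8} 30  {2,4,6,7,8,9} 60  {2,5,6,7,8,9} 60  {3,4,5,6,7,8} 20  {3,5,6,7,8,9} 60  {4,5,6,7,8,9} 60
  7 to go: {0,2,3,5,6,7,8} 35  {0,3,4,5,6,7,8} 35  {0,3,5,6,7,8,9} 105  {1,2,3,5,6,7,8} 35  {1,2,4,5,6,7,8} 63  {1,2,4,6,7,8,9} 126  {1,2,5,6,7,8,9} 105  {2,3,4,5,6,7,8} 70  {2,3,5,6,7,8,9} 140  {2,4,5,6,7,8,9} 210  {3,4,5,6,7,8,9} 140
  8 to go: {0,1,2,3,5,6,7,8} 70  {0,2,3,4,5,6,7,8} 140  {0,2,3,5,6,7,8,9} 280  {0,3,4,5,6,7,8,9} 280  {1,2,3,4,5,6,7,8} 168  {1,2,3,5,6,7,8,9} 280  {1,2,4,5,6,7,8,9} 504  {2,3,4,5,6,7,8,9} 560
  if 0:i drops first: 1512 orders
  if 1:e drops first: 1260 orders
  if 4:o drops first: 630 orders
  if 9:c drops first: 378 orders
heap linearizations: 3780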